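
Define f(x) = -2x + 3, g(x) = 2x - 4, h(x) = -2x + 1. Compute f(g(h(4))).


h(4) = -7
g(-7) = -18
f(-18) = 39

39


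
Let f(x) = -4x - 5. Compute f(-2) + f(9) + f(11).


f(-2) = 3
f(9) = -41
f(11) = -49
Sum = -87

-87


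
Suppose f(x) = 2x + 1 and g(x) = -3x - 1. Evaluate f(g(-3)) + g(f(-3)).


f(g(-3)) = 17
g(f(-3)) = 14
Sum = 31

31


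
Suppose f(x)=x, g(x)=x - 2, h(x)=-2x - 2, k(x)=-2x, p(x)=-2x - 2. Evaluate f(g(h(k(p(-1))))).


-4


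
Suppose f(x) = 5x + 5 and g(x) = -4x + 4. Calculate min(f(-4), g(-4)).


-15


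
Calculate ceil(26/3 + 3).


26/3 = 8.6667
8.6667 + 3 = 11.6667
ceil(11.6667) = 12

12


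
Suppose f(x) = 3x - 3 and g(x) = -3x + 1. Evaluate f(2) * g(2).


-15


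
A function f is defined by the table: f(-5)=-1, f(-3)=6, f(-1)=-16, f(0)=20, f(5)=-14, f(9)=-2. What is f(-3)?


Reading from the table at x = -3

6


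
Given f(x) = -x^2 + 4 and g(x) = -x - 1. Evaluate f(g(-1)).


4


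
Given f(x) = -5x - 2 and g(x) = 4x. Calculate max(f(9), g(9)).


f(9) = -47
g(9) = 36
max = 36

36


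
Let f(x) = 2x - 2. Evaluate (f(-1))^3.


f(-1) = -4
(-4)^3 = -64

-64


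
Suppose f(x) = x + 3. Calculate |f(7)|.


10


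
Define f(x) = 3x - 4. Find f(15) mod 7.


f(15) = 41
41 mod 7 = 6

6


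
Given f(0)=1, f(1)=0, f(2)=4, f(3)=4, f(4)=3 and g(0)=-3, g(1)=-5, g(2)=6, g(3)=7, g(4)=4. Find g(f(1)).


f(1) = 0
g(0) = -3

-3


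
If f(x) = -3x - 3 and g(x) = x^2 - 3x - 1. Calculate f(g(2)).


6


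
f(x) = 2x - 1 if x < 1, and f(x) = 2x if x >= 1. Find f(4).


4 satisfies x >= 1
f(4) = 8

8


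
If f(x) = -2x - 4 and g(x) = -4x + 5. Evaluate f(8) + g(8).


f(8) = -20
g(8) = -27
Sum = -47

-47


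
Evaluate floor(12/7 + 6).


12/7 = 1.7143
1.7143 + 6 = 7.7143
floor(7.7143) = 7

7


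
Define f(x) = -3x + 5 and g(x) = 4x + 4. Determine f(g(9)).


g(9) = 40
f(40) = -115

-115


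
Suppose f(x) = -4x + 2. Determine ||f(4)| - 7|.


f(4) = -14
|-14| = 14
|14 - 7| = 7

7


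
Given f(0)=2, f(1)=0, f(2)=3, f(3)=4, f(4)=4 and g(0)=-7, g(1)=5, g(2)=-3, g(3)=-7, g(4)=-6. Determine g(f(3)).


-6


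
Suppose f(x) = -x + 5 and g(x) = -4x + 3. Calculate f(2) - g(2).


f(2) = 3
g(2) = -5
Difference = 8

8


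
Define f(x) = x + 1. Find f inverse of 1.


Solve x + 1 = 1
x = (1 - 1) / 1 = 0

0


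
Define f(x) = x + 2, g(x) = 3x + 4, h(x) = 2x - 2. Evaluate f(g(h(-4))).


h(-4) = -10
g(-10) = -26
f(-26) = -24

-24


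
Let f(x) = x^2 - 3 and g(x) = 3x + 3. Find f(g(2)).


g(2) = 9
f(9) = 1*(9)^2 - 3 = 78

78


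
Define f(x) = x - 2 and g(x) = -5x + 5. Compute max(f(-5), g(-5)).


f(-5) = -7
g(-5) = 30
max = 30

30


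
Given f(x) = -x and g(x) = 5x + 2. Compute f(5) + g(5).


f(5) = -5
g(5) = 27
Sum = 22

22


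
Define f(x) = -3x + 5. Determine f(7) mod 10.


f(7) = -16
-16 mod 10 = 4

4


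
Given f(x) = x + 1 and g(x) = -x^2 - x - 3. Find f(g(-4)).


g(-4) = -15
f(-15) = -14

-14


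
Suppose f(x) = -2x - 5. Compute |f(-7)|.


f(-7) = 9
|9| = 9

9


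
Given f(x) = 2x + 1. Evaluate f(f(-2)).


f(-2) = -3
f(-3) = -5

-5


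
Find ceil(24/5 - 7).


-2


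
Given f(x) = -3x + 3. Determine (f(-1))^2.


f(-1) = 6
(6)^2 = 36

36


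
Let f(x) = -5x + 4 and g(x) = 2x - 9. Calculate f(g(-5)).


g(-5) = -19
f(-19) = 99

99


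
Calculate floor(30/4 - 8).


30/4 = 7.5
7.5 - 8 = -0.5
floor(-0.5) = -1

-1


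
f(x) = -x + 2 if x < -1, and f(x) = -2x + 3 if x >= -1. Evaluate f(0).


0 satisfies x >= -1
f(0) = 3

3


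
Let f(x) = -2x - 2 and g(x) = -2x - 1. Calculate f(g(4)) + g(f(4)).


35


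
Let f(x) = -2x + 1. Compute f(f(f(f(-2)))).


-37


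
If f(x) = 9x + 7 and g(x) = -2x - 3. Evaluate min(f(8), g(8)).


f(8) = 79
g(8) = -19
min = -19

-19


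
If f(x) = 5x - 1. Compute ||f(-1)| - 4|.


2


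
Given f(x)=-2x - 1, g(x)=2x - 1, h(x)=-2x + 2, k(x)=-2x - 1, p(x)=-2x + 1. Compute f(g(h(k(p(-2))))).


p(-2) = 5
k(5) = -11
h(-11) = 24
g(24) = 47
f(47) = -95

-95


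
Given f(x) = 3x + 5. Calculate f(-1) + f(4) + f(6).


f(-1) = 2
f(4) = 17
f(6) = 23
Sum = 42

42


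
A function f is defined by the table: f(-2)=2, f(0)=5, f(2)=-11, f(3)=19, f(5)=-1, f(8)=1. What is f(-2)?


Reading from the table at x = -2

2


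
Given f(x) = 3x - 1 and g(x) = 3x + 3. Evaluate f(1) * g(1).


12


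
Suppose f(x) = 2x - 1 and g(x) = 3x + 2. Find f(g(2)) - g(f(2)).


4


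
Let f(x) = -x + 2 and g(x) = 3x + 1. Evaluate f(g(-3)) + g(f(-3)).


26


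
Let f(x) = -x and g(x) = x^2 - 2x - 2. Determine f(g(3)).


-1


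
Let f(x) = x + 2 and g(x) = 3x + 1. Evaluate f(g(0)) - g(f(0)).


f(g(0)) = 3
g(f(0)) = 7
Difference = -4

-4


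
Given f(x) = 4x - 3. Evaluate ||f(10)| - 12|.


f(10) = 37
|37| = 37
|37 - 12| = 25

25


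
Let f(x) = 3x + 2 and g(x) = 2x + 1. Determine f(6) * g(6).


f(6) = 20
g(6) = 13
Product = 260

260


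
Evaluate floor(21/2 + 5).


21/2 = 10.5
10.5 + 5 = 15.5
floor(15.5) = 15

15


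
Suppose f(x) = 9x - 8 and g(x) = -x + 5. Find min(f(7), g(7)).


f(7) = 55
g(7) = -2
min = -2

-2


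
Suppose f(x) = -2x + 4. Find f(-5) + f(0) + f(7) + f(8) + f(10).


f(-5) = 14
f(0) = 4
f(7) = -10
f(8) = -12
f(10) = -16
Sum = -20

-20


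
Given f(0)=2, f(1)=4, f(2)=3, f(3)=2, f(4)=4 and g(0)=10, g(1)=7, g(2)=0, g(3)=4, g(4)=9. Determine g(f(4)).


f(4) = 4
g(4) = 9

9


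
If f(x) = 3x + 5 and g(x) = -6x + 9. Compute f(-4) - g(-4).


f(-4) = -7
g(-4) = 33
Difference = -40

-40


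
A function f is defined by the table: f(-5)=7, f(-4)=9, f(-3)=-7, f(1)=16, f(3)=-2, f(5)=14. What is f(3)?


Reading from the table at x = 3

-2


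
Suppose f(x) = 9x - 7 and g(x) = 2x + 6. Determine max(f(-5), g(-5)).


-4


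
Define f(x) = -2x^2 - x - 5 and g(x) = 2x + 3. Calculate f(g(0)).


g(0) = 3
f(3) = (-2)*(3)^2 - 1*(3) - 5 = -26

-26


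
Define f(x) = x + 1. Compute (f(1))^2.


4


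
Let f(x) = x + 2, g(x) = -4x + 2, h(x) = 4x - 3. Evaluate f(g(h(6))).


h(6) = 21
g(21) = -82
f(-82) = -80

-80


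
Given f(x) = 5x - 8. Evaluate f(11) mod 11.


f(11) = 47
47 mod 11 = 3

3


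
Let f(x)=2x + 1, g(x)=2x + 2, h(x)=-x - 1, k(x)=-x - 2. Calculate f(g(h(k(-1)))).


k(-1) = -1
h(-1) = 0
g(0) = 2
f(2) = 5

5


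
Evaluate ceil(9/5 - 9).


9/5 = 1.8
1.8 - 9 = -7.2
ceil(-7.2) = -7

-7


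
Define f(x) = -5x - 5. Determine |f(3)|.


20


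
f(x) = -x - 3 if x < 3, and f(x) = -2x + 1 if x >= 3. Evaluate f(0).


0 satisfies x < 3
f(0) = -3

-3


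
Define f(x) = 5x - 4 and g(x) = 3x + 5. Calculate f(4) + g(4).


f(4) = 16
g(4) = 17
Sum = 33

33


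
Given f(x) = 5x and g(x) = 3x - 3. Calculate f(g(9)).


g(9) = 24
f(24) = 120

120


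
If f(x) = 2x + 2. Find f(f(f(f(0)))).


f(0) = 2
f(2) = 6
f(6) = 14
f(14) = 30

30


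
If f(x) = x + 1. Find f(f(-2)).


f(-2) = -1
f(-1) = 0

0


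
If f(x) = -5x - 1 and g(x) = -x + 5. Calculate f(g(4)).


-6


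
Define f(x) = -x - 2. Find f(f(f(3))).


-5


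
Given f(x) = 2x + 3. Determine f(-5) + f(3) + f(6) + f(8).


36


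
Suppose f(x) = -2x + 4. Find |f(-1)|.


f(-1) = 6
|6| = 6

6


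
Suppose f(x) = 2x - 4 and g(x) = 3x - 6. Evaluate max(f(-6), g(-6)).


-16


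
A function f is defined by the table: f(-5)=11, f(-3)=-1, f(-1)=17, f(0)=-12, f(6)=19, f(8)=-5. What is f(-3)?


Reading from the table at x = -3

-1


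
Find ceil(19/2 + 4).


19/2 = 9.5
9.5 + 4 = 13.5
ceil(13.5) = 14

14


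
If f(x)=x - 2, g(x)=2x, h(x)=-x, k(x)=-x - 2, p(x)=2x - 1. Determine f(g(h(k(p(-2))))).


-8


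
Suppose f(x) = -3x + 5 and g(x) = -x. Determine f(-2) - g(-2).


f(-2) = 11
g(-2) = 2
Difference = 9

9


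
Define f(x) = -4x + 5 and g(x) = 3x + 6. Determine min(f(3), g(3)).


f(3) = -7
g(3) = 15
min = -7

-7


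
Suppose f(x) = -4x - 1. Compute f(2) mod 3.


0


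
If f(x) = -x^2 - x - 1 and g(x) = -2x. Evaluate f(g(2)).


g(2) = -4
f(-4) = (-1)*(-4)^2 - 1*(-4) - 1 = -13

-13


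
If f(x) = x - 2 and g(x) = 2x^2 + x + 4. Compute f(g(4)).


g(4) = 40
f(40) = 38

38


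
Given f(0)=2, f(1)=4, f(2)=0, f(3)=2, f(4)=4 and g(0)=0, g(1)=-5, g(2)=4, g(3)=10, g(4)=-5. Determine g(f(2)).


f(2) = 0
g(0) = 0

0


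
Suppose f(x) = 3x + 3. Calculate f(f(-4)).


f(-4) = -9
f(-9) = -24

-24


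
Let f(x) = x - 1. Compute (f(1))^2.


f(1) = 0
(0)^2 = 0

0


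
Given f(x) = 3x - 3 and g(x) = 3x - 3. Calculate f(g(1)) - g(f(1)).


f(g(1)) = -3
g(f(1)) = -3
Difference = 0

0


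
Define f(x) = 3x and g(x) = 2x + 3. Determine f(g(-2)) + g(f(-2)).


f(g(-2)) = -3
g(f(-2)) = -9
Sum = -12

-12


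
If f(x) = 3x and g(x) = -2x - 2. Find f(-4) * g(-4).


f(-4) = -12
g(-4) = 6
Product = -72

-72


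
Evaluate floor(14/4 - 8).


14/4 = 3.5
3.5 - 8 = -4.5
floor(-4.5) = -5

-5


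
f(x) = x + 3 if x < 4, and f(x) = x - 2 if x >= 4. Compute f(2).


2 satisfies x < 4
f(2) = 5

5


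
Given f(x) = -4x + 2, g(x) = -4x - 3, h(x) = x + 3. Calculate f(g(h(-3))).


h(-3) = 0
g(0) = -3
f(-3) = 14

14


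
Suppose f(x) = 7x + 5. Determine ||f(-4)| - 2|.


f(-4) = -23
|-23| = 23
|23 - 2| = 21

21


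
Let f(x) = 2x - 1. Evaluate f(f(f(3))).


f(3) = 5
f(5) = 9
f(9) = 17

17


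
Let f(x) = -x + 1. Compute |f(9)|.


8


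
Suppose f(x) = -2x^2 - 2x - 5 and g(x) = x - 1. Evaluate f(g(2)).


g(2) = 1
f(1) = (-2)*(1)^2 - 2*(1) - 5 = -9

-9


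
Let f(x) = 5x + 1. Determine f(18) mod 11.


3


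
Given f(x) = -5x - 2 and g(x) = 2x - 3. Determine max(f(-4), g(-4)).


f(-4) = 18
g(-4) = -11
max = 18

18


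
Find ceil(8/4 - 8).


8/4 = 2
2 - 8 = -6
ceil(-6) = -6

-6


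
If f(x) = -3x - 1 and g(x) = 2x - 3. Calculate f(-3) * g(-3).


f(-3) = 8
g(-3) = -9
Product = -72

-72


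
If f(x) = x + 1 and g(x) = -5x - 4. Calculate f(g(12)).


g(12) = -64
f(-64) = -63

-63


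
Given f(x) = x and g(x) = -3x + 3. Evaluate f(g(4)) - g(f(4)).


0


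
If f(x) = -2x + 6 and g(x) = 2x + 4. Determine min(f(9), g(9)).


f(9) = -12
g(9) = 22
min = -12

-12


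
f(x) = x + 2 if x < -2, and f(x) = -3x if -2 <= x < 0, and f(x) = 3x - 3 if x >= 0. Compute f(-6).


-6 satisfies x < -2
f(-6) = -4

-4


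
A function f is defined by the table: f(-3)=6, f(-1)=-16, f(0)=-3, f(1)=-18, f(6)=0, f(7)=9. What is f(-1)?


Reading from the table at x = -1

-16


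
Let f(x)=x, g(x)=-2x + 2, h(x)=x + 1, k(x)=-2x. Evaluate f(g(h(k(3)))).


k(3) = -6
h(-6) = -5
g(-5) = 12
f(12) = 12

12


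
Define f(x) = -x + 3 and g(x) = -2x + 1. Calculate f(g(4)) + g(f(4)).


f(g(4)) = 10
g(f(4)) = 3
Sum = 13

13


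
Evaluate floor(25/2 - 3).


25/2 = 12.5
12.5 - 3 = 9.5
floor(9.5) = 9

9


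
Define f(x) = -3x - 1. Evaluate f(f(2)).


f(2) = -7
f(-7) = 20

20


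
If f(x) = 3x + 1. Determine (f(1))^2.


16


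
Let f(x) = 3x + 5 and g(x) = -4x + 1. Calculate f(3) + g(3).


f(3) = 14
g(3) = -11
Sum = 3

3


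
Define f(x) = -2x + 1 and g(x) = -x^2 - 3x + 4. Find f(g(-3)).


g(-3) = 4
f(4) = -7

-7


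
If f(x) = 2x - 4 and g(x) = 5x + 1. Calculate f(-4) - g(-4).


7


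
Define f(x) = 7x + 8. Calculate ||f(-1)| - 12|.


f(-1) = 1
|1| = 1
|1 - 12| = 11

11


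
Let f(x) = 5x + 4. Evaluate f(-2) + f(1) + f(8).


f(-2) = -6
f(1) = 9
f(8) = 44
Sum = 47

47


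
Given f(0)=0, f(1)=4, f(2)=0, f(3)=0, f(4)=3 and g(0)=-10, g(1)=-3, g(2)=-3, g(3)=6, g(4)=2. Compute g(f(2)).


f(2) = 0
g(0) = -10

-10


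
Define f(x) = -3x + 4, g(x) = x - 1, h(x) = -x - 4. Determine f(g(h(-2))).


h(-2) = -2
g(-2) = -3
f(-3) = 13

13


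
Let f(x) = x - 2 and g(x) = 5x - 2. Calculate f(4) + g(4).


f(4) = 2
g(4) = 18
Sum = 20

20


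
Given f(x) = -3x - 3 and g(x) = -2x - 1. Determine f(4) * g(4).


f(4) = -15
g(4) = -9
Product = 135

135


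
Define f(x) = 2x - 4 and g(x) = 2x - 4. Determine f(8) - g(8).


f(8) = 12
g(8) = 12
Difference = 0

0


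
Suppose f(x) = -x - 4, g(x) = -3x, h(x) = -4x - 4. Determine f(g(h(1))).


h(1) = -8
g(-8) = 24
f(24) = -28

-28


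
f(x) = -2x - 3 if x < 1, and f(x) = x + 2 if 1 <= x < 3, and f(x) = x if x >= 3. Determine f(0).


0 satisfies x < 1
f(0) = -3

-3


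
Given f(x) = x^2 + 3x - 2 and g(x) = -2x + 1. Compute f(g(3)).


g(3) = -5
f(-5) = 1*(-5)^2 + 3*(-5) - 2 = 8

8


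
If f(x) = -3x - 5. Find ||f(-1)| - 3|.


1


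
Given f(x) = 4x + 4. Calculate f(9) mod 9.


f(9) = 40
40 mod 9 = 4

4


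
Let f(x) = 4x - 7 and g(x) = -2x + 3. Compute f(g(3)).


g(3) = -3
f(-3) = -19

-19


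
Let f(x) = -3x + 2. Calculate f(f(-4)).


-40


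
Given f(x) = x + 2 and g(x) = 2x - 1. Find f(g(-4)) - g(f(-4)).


f(g(-4)) = -7
g(f(-4)) = -5
Difference = -2

-2


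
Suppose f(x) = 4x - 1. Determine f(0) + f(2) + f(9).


41


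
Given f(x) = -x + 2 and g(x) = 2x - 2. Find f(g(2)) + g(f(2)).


f(g(2)) = 0
g(f(2)) = -2
Sum = -2

-2


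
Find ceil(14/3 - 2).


14/3 = 4.6667
4.6667 - 2 = 2.6667
ceil(2.6667) = 3

3


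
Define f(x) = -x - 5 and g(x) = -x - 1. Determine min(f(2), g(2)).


f(2) = -7
g(2) = -3
min = -7

-7


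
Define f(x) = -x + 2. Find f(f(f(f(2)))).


f(2) = 0
f(0) = 2
f(2) = 0
f(0) = 2

2


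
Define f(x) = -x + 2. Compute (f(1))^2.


1


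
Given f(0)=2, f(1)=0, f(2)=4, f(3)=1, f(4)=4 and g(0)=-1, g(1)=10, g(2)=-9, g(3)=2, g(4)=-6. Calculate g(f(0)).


f(0) = 2
g(2) = -9

-9


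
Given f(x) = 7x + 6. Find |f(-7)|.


f(-7) = -43
|-43| = 43

43


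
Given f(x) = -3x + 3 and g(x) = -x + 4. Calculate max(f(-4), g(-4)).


f(-4) = 15
g(-4) = 8
max = 15

15


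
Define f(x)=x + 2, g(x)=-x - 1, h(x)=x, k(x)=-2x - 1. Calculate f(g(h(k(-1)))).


k(-1) = 1
h(1) = 1
g(1) = -2
f(-2) = 0

0


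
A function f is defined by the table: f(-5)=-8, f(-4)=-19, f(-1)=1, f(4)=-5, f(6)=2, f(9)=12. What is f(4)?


Reading from the table at x = 4

-5


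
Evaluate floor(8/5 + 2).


8/5 = 1.6
1.6 + 2 = 3.6
floor(3.6) = 3

3


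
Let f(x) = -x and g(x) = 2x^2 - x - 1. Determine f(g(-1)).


g(-1) = 2
f(2) = -2

-2


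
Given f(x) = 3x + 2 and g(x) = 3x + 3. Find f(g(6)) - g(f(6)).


2


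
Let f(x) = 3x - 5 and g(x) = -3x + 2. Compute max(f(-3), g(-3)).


f(-3) = -14
g(-3) = 11
max = 11

11


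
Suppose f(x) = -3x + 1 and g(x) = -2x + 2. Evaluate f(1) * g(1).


0


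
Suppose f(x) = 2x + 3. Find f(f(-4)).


f(-4) = -5
f(-5) = -7

-7


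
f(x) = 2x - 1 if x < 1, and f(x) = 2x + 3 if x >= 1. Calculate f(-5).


-5 satisfies x < 1
f(-5) = -11

-11


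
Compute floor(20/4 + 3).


20/4 = 5
5 + 3 = 8
floor(8) = 8

8


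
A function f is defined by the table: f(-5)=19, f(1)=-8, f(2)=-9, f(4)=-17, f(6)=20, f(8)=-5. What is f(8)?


Reading from the table at x = 8

-5


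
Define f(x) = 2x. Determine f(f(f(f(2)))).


f(2) = 4
f(4) = 8
f(8) = 16
f(16) = 32

32


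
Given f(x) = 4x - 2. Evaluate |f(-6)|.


26


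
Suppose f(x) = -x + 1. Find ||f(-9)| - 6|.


f(-9) = 10
|10| = 10
|10 - 6| = 4

4


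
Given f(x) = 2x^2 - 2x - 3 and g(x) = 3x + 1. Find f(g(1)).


g(1) = 4
f(4) = 2*(4)^2 - 2*(4) - 3 = 21

21


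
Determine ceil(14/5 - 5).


14/5 = 2.8
2.8 - 5 = -2.2
ceil(-2.2) = -2

-2


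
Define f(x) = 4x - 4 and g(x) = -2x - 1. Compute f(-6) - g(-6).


f(-6) = -28
g(-6) = 11
Difference = -39

-39


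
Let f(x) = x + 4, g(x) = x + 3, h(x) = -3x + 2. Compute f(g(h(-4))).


h(-4) = 14
g(14) = 17
f(17) = 21

21


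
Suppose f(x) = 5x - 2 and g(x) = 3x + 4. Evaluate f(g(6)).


108


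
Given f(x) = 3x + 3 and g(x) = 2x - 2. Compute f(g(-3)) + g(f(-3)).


f(g(-3)) = -21
g(f(-3)) = -14
Sum = -35

-35


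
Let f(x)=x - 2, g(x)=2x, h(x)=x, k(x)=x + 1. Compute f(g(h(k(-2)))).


k(-2) = -1
h(-1) = -1
g(-1) = -2
f(-2) = -4

-4


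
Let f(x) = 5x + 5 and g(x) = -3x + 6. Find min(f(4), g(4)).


-6


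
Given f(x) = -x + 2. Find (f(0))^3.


f(0) = 2
(2)^3 = 8

8


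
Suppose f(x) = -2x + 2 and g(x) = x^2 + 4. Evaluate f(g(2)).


g(2) = 8
f(8) = -14

-14


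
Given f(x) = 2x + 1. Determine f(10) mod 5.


f(10) = 21
21 mod 5 = 1

1


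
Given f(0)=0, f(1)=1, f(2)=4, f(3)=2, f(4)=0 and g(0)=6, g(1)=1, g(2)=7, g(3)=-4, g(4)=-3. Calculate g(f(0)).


f(0) = 0
g(0) = 6

6


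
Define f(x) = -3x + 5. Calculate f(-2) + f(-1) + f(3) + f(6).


2


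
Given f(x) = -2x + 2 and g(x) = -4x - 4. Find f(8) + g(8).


-50


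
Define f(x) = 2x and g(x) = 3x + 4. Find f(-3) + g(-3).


f(-3) = -6
g(-3) = -5
Sum = -11

-11


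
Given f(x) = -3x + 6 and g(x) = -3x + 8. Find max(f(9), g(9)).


f(9) = -21
g(9) = -19
max = -19

-19


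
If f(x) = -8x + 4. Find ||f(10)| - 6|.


f(10) = -76
|-76| = 76
|76 - 6| = 70

70


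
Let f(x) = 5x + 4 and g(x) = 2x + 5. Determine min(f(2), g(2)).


f(2) = 14
g(2) = 9
min = 9

9


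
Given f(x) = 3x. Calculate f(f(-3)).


f(-3) = -9
f(-9) = -27

-27


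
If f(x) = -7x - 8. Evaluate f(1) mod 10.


f(1) = -15
-15 mod 10 = 5

5


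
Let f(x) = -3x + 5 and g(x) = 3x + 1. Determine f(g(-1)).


11


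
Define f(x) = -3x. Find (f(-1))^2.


f(-1) = 3
(3)^2 = 9

9


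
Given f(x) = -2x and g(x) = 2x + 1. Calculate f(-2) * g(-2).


f(-2) = 4
g(-2) = -3
Product = -12

-12


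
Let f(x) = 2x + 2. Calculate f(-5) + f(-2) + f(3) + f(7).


14


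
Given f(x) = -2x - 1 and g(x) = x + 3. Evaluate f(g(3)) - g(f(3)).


-9


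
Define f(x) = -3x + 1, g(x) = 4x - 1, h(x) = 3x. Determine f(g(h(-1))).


h(-1) = -3
g(-3) = -13
f(-13) = 40

40


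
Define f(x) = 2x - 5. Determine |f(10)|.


f(10) = 15
|15| = 15

15


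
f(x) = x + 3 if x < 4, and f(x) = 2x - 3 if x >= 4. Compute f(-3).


-3 satisfies x < 4
f(-3) = 0

0


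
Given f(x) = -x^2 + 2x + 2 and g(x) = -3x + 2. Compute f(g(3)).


g(3) = -7
f(-7) = (-1)*(-7)^2 + 2*(-7) + 2 = -61

-61


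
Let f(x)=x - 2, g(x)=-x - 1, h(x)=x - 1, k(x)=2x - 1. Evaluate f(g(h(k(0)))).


k(0) = -1
h(-1) = -2
g(-2) = 1
f(1) = -1

-1


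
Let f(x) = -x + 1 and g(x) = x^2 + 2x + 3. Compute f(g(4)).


g(4) = 27
f(27) = -26

-26


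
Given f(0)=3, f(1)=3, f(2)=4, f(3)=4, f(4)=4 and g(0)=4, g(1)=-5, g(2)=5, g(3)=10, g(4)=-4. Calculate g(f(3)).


f(3) = 4
g(4) = -4

-4


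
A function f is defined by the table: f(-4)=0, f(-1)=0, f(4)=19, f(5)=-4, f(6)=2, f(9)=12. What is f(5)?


Reading from the table at x = 5

-4


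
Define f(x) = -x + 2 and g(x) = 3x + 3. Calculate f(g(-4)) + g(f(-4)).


f(g(-4)) = 11
g(f(-4)) = 21
Sum = 32

32


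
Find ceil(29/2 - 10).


29/2 = 14.5
14.5 - 10 = 4.5
ceil(4.5) = 5

5


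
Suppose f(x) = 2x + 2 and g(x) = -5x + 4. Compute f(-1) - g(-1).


f(-1) = 0
g(-1) = 9
Difference = -9

-9


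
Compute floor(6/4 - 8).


6/4 = 1.5
1.5 - 8 = -6.5
floor(-6.5) = -7

-7


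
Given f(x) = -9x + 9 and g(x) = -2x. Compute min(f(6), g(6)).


-45


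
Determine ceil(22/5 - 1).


4


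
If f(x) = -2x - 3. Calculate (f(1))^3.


-125


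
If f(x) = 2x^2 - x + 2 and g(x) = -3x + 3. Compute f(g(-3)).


g(-3) = 12
f(12) = 2*(12)^2 - 1*(12) + 2 = 278

278


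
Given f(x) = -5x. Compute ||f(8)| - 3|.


f(8) = -40
|-40| = 40
|40 - 3| = 37

37


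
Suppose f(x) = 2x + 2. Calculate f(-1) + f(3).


f(-1) = 0
f(3) = 8
Sum = 8

8


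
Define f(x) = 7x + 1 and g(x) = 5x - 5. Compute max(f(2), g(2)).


f(2) = 15
g(2) = 5
max = 15

15


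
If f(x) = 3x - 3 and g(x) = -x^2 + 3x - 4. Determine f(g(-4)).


g(-4) = -32
f(-32) = -99

-99


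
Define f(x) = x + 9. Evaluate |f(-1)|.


f(-1) = 8
|8| = 8

8


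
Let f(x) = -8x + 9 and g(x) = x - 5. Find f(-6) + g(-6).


46


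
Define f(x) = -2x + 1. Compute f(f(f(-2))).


19


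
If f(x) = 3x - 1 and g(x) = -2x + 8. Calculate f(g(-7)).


g(-7) = 22
f(22) = 65

65


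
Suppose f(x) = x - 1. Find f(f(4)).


f(4) = 3
f(3) = 2

2


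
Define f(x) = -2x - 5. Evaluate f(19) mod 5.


f(19) = -43
-43 mod 5 = 2

2


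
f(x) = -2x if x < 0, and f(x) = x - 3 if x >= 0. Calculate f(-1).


-1 satisfies x < 0
f(-1) = 2

2


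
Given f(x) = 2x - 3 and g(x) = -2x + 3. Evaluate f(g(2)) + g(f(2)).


f(g(2)) = -5
g(f(2)) = 1
Sum = -4

-4


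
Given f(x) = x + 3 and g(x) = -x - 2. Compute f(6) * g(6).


f(6) = 9
g(6) = -8
Product = -72

-72


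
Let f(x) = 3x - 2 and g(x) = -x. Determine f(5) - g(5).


f(5) = 13
g(5) = -5
Difference = 18

18


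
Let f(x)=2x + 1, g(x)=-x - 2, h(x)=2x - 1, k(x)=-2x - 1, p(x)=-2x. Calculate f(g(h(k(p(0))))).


p(0) = 0
k(0) = -1
h(-1) = -3
g(-3) = 1
f(1) = 3

3


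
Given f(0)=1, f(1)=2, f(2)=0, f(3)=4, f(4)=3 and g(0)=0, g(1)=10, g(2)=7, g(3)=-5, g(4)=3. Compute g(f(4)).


f(4) = 3
g(3) = -5

-5


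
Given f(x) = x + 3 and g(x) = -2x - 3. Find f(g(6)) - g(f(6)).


9


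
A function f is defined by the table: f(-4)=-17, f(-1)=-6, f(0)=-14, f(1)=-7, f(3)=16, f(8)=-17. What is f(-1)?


Reading from the table at x = -1

-6


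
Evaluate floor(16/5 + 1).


16/5 = 3.2
3.2 + 1 = 4.2
floor(4.2) = 4

4


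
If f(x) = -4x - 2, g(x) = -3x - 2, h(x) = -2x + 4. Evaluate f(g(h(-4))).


h(-4) = 12
g(12) = -38
f(-38) = 150

150


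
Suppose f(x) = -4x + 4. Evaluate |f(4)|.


f(4) = -12
|-12| = 12

12


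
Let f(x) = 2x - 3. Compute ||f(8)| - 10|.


f(8) = 13
|13| = 13
|13 - 10| = 3

3


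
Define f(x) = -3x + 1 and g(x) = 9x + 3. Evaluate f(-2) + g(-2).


f(-2) = 7
g(-2) = -15
Sum = -8

-8


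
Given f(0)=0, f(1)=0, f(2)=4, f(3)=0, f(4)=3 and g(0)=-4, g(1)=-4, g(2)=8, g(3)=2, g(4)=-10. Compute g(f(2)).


f(2) = 4
g(4) = -10

-10


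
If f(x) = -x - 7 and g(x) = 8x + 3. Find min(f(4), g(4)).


f(4) = -11
g(4) = 35
min = -11

-11


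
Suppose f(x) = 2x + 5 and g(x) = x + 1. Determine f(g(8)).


g(8) = 9
f(9) = 23

23


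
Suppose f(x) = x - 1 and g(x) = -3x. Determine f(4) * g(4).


-36


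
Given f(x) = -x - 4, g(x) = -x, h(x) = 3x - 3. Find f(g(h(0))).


h(0) = -3
g(-3) = 3
f(3) = -7

-7


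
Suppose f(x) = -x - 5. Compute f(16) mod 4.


3


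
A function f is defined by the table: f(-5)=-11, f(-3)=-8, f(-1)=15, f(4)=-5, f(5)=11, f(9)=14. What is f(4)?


Reading from the table at x = 4

-5


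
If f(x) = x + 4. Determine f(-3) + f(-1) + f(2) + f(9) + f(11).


f(-3) = 1
f(-1) = 3
f(2) = 6
f(9) = 13
f(11) = 15
Sum = 38

38


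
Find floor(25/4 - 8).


25/4 = 6.25
6.25 - 8 = -1.75
floor(-1.75) = -2

-2


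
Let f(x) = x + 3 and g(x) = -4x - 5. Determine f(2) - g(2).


f(2) = 5
g(2) = -13
Difference = 18

18


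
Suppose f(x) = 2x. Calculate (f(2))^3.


f(2) = 4
(4)^3 = 64

64


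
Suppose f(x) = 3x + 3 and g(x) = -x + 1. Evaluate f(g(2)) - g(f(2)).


f(g(2)) = 0
g(f(2)) = -8
Difference = 8

8


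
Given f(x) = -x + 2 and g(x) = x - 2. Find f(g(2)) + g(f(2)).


f(g(2)) = 2
g(f(2)) = -2
Sum = 0

0


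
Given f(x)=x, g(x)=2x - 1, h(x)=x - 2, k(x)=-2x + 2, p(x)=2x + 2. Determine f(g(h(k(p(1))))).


p(1) = 4
k(4) = -6
h(-6) = -8
g(-8) = -17
f(-17) = -17

-17


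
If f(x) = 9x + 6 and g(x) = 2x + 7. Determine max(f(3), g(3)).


f(3) = 33
g(3) = 13
max = 33

33


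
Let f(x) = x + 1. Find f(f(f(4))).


f(4) = 5
f(5) = 6
f(6) = 7

7


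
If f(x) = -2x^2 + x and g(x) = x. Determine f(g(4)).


g(4) = 4
f(4) = (-2)*(4)^2 + 1*(4) = -28

-28


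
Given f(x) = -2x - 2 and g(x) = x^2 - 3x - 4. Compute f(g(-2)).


g(-2) = 6
f(6) = -14

-14


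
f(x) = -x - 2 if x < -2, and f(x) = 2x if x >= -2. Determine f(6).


6 satisfies x >= -2
f(6) = 12

12


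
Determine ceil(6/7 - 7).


6/7 = 0.8571
0.8571 - 7 = -6.1429
ceil(-6.1429) = -6

-6


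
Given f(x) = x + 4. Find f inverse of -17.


Solve x + 4 = -17
x = (-17 - 4) / 1 = -21

-21


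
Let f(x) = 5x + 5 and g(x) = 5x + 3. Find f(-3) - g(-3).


f(-3) = -10
g(-3) = -12
Difference = 2

2


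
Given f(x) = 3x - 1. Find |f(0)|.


f(0) = -1
|-1| = 1

1


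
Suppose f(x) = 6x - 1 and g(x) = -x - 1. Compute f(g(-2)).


g(-2) = 1
f(1) = 5

5


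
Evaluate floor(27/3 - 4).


5


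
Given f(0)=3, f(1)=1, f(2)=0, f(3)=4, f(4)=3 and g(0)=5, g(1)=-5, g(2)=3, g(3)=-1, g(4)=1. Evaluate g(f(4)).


f(4) = 3
g(3) = -1

-1


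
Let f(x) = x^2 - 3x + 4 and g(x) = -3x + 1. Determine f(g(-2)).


g(-2) = 7
f(7) = 1*(7)^2 - 3*(7) + 4 = 32

32


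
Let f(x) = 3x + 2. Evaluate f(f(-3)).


-19


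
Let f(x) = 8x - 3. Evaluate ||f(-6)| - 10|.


41


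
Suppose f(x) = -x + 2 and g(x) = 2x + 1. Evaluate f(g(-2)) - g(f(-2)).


f(g(-2)) = 5
g(f(-2)) = 9
Difference = -4

-4


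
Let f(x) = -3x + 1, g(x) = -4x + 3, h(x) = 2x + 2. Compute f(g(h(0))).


16


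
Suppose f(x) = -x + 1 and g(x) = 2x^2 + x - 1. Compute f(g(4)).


g(4) = 35
f(35) = -34

-34


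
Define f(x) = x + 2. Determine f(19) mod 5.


1


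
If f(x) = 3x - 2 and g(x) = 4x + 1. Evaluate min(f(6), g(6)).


f(6) = 16
g(6) = 25
min = 16

16


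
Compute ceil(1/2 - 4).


1/2 = 0.5
0.5 - 4 = -3.5
ceil(-3.5) = -3

-3


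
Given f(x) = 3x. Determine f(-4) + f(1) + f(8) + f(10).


f(-4) = -12
f(1) = 3
f(8) = 24
f(10) = 30
Sum = 45

45


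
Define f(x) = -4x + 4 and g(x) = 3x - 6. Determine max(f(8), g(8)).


f(8) = -28
g(8) = 18
max = 18

18


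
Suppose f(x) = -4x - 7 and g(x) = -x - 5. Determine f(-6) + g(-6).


f(-6) = 17
g(-6) = 1
Sum = 18

18


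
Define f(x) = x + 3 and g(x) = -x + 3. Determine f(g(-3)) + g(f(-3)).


f(g(-3)) = 9
g(f(-3)) = 3
Sum = 12

12


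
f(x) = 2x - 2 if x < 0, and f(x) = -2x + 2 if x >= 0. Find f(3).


3 satisfies x >= 0
f(3) = -4

-4


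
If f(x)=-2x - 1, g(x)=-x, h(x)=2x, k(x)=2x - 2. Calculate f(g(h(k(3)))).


k(3) = 4
h(4) = 8
g(8) = -8
f(-8) = 15

15


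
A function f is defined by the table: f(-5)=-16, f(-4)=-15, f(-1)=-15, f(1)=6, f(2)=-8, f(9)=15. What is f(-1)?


Reading from the table at x = -1

-15


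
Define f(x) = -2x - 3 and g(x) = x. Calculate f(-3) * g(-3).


f(-3) = 3
g(-3) = -3
Product = -9

-9


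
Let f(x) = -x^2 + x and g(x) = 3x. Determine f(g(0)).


g(0) = 0
f(0) = (-1)*(0)^2 + 1*(0) = 0

0


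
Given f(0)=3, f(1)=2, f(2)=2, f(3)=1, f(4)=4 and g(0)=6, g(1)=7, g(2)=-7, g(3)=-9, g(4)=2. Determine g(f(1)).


f(1) = 2
g(2) = -7

-7


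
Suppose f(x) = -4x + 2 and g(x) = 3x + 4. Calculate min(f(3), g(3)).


f(3) = -10
g(3) = 13
min = -10

-10


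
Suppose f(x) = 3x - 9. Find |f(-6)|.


f(-6) = -27
|-27| = 27

27


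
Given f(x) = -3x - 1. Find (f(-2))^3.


f(-2) = 5
(5)^3 = 125

125


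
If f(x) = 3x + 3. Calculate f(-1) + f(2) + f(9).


f(-1) = 0
f(2) = 9
f(9) = 30
Sum = 39

39


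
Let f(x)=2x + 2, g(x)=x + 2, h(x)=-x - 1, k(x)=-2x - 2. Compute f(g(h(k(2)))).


k(2) = -6
h(-6) = 5
g(5) = 7
f(7) = 16

16


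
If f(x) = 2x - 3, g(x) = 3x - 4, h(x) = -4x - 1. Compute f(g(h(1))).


h(1) = -5
g(-5) = -19
f(-19) = -41

-41


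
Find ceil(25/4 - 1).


25/4 = 6.25
6.25 - 1 = 5.25
ceil(5.25) = 6

6


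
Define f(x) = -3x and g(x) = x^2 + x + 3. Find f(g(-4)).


g(-4) = 15
f(15) = -45

-45


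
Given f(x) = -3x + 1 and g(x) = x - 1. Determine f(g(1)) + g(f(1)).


f(g(1)) = 1
g(f(1)) = -3
Sum = -2

-2


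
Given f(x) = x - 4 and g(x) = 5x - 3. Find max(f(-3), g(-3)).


-7


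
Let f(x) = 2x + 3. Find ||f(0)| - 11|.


f(0) = 3
|3| = 3
|3 - 11| = 8

8


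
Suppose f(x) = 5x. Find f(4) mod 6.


f(4) = 20
20 mod 6 = 2

2


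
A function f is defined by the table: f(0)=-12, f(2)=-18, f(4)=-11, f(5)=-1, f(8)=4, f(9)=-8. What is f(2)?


Reading from the table at x = 2

-18


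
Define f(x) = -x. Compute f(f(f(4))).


f(4) = -4
f(-4) = 4
f(4) = -4

-4


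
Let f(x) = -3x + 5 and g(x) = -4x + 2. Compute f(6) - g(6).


f(6) = -13
g(6) = -22
Difference = 9

9


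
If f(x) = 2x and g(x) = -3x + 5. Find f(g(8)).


-38


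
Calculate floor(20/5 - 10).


20/5 = 4
4 - 10 = -6
floor(-6) = -6

-6


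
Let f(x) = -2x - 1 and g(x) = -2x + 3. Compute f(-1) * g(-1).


f(-1) = 1
g(-1) = 5
Product = 5

5


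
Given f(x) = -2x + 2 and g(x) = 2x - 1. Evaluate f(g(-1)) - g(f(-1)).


1


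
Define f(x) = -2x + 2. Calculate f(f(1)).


f(1) = 0
f(0) = 2

2


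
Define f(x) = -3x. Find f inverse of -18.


Solve -3x = -18
x = (-18) / (-3) = 6

6


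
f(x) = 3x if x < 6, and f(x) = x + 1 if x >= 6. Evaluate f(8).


8 satisfies x >= 6
f(8) = 9

9


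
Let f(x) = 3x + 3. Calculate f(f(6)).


66


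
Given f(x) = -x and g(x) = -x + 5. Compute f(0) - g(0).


f(0) = 0
g(0) = 5
Difference = -5

-5


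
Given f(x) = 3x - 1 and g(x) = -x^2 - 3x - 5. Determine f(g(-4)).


g(-4) = -9
f(-9) = -28

-28


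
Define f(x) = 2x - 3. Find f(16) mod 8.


f(16) = 29
29 mod 8 = 5

5


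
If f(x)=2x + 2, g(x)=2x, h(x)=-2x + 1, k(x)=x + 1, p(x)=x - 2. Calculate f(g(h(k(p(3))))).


p(3) = 1
k(1) = 2
h(2) = -3
g(-3) = -6
f(-6) = -10

-10


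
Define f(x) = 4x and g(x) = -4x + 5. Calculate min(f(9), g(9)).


f(9) = 36
g(9) = -31
min = -31

-31


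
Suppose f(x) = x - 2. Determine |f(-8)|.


f(-8) = -10
|-10| = 10

10


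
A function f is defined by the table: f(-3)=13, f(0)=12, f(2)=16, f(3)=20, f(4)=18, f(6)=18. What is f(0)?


Reading from the table at x = 0

12


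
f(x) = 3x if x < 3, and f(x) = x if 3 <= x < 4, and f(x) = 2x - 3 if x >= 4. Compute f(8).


8 satisfies x >= 4
f(8) = 13

13


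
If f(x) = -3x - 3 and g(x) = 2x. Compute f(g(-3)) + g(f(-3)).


f(g(-3)) = 15
g(f(-3)) = 12
Sum = 27

27


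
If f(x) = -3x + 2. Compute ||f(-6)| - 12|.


f(-6) = 20
|20| = 20
|20 - 12| = 8

8


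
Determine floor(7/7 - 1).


7/7 = 1
1 - 1 = 0
floor(0) = 0

0


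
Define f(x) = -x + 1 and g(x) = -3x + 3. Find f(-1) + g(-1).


f(-1) = 2
g(-1) = 6
Sum = 8

8


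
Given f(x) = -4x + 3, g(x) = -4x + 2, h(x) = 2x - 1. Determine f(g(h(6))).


h(6) = 11
g(11) = -42
f(-42) = 171

171


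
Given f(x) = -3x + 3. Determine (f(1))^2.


f(1) = 0
(0)^2 = 0

0


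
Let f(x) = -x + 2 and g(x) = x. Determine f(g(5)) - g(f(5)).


f(g(5)) = -3
g(f(5)) = -3
Difference = 0

0


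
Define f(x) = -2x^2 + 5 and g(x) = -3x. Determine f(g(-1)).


g(-1) = 3
f(3) = (-2)*(3)^2 + 5 = -13

-13


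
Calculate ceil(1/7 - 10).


1/7 = 0.1429
0.1429 - 10 = -9.8571
ceil(-9.8571) = -9

-9


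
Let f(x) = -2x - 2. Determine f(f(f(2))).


f(2) = -6
f(-6) = 10
f(10) = -22

-22


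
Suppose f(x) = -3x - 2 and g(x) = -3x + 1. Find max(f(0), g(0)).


f(0) = -2
g(0) = 1
max = 1

1


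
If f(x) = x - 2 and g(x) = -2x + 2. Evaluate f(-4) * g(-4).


-60


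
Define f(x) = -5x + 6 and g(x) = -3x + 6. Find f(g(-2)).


g(-2) = 12
f(12) = -54

-54


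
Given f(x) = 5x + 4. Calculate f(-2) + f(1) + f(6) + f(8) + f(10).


f(-2) = -6
f(1) = 9
f(6) = 34
f(8) = 44
f(10) = 54
Sum = 135

135


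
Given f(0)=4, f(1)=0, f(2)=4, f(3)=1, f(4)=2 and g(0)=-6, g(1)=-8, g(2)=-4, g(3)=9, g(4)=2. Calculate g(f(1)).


-6


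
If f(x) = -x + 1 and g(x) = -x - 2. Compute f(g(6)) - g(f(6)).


6


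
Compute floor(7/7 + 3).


7/7 = 1
1 + 3 = 4
floor(4) = 4

4


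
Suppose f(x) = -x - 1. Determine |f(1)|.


f(1) = -2
|-2| = 2

2


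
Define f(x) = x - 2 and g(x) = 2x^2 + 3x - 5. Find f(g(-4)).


g(-4) = 15
f(15) = 13

13


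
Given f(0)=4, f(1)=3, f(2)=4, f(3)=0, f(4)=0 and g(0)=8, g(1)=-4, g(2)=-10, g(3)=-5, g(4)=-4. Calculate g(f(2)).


f(2) = 4
g(4) = -4

-4


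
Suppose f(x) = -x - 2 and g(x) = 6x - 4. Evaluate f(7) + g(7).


29


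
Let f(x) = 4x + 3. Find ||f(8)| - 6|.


f(8) = 35
|35| = 35
|35 - 6| = 29

29


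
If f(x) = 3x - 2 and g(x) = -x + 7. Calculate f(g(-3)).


g(-3) = 10
f(10) = 28

28


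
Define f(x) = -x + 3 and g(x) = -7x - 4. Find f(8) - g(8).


55


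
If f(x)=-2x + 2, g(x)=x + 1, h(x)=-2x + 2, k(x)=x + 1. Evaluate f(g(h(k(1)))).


k(1) = 2
h(2) = -2
g(-2) = -1
f(-1) = 4

4


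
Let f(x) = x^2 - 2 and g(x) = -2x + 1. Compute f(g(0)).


g(0) = 1
f(1) = 1*(1)^2 - 2 = -1

-1


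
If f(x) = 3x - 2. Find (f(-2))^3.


f(-2) = -8
(-8)^3 = -512

-512


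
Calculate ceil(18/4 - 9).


18/4 = 4.5
4.5 - 9 = -4.5
ceil(-4.5) = -4

-4


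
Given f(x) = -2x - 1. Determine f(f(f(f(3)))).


f(3) = -7
f(-7) = 13
f(13) = -27
f(-27) = 53

53


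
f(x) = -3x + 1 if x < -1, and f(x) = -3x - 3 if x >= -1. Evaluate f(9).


-30


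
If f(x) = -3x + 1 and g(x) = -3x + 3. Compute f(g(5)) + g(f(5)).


f(g(5)) = 37
g(f(5)) = 45
Sum = 82

82


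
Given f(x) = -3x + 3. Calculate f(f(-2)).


-24


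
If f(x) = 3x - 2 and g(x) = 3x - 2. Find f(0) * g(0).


f(0) = -2
g(0) = -2
Product = 4

4


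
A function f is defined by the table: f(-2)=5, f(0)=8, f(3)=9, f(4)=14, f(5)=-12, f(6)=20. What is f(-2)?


Reading from the table at x = -2

5


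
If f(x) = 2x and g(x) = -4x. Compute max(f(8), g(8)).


f(8) = 16
g(8) = -32
max = 16

16


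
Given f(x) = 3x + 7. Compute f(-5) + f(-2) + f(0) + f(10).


f(-5) = -8
f(-2) = 1
f(0) = 7
f(10) = 37
Sum = 37

37


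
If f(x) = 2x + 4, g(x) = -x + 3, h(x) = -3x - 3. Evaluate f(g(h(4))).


h(4) = -15
g(-15) = 18
f(18) = 40

40


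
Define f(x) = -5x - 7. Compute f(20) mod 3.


f(20) = -107
-107 mod 3 = 1

1


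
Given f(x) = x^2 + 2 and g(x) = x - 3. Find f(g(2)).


3


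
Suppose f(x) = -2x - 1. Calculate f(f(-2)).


f(-2) = 3
f(3) = -7

-7


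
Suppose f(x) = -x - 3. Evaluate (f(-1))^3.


f(-1) = -2
(-2)^3 = -8

-8


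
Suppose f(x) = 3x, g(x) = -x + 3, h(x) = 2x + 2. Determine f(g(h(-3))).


h(-3) = -4
g(-4) = 7
f(7) = 21

21


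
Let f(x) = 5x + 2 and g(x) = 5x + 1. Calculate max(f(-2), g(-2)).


f(-2) = -8
g(-2) = -9
max = -8

-8


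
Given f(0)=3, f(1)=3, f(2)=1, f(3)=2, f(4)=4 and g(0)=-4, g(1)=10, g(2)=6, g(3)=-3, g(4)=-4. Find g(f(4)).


-4


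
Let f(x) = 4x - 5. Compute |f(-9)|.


f(-9) = -41
|-41| = 41

41


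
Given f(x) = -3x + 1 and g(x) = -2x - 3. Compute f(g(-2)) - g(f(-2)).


f(g(-2)) = -2
g(f(-2)) = -17
Difference = 15

15


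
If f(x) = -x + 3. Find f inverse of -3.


Solve -x + 3 = -3
x = (-3 - 3) / (-1) = 6

6


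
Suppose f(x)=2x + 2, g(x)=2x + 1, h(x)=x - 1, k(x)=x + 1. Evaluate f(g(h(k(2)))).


k(2) = 3
h(3) = 2
g(2) = 5
f(5) = 12

12


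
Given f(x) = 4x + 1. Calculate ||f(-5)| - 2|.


f(-5) = -19
|-19| = 19
|19 - 2| = 17

17


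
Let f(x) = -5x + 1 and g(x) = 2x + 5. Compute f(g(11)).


g(11) = 27
f(27) = -134

-134


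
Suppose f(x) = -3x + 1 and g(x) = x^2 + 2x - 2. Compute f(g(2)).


g(2) = 6
f(6) = -17

-17


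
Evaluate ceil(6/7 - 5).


6/7 = 0.8571
0.8571 - 5 = -4.1429
ceil(-4.1429) = -4

-4


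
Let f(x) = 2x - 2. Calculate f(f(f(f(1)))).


-14


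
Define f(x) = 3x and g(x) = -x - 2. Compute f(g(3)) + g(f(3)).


-26


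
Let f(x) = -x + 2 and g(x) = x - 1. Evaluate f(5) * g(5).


f(5) = -3
g(5) = 4
Product = -12

-12


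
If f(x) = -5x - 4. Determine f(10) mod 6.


f(10) = -54
-54 mod 6 = 0

0


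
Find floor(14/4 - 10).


14/4 = 3.5
3.5 - 10 = -6.5
floor(-6.5) = -7

-7


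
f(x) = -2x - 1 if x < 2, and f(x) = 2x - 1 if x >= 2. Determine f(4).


4 satisfies x >= 2
f(4) = 7

7


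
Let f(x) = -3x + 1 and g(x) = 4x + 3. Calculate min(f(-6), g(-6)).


f(-6) = 19
g(-6) = -21
min = -21

-21


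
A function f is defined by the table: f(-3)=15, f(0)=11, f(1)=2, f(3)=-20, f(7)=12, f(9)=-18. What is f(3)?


Reading from the table at x = 3

-20


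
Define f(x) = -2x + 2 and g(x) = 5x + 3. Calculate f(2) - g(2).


f(2) = -2
g(2) = 13
Difference = -15

-15


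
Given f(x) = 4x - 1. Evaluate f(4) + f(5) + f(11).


f(4) = 15
f(5) = 19
f(11) = 43
Sum = 77

77


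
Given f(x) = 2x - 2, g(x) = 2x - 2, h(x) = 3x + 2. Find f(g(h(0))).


h(0) = 2
g(2) = 2
f(2) = 2

2


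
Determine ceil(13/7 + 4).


13/7 = 1.8571
1.8571 + 4 = 5.8571
ceil(5.8571) = 6

6


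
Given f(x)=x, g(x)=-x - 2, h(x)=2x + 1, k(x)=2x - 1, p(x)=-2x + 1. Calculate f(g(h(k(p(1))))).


p(1) = -1
k(-1) = -3
h(-3) = -5
g(-5) = 3
f(3) = 3

3


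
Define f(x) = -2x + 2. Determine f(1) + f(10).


f(1) = 0
f(10) = -18
Sum = -18

-18


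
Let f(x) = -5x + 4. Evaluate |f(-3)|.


f(-3) = 19
|19| = 19

19


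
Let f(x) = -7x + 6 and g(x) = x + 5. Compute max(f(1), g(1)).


f(1) = -1
g(1) = 6
max = 6

6


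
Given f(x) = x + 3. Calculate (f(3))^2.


36


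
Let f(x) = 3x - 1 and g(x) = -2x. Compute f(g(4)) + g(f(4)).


f(g(4)) = -25
g(f(4)) = -22
Sum = -47

-47


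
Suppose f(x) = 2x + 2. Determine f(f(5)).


f(5) = 12
f(12) = 26

26


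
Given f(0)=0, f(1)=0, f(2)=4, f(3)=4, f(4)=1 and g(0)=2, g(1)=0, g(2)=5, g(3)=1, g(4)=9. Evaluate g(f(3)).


f(3) = 4
g(4) = 9

9


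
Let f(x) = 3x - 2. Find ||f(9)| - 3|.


f(9) = 25
|25| = 25
|25 - 3| = 22

22


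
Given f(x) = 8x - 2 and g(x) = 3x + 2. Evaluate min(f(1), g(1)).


f(1) = 6
g(1) = 5
min = 5

5


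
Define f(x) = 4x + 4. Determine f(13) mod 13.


f(13) = 56
56 mod 13 = 4

4


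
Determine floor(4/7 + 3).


4/7 = 0.5714
0.5714 + 3 = 3.5714
floor(3.5714) = 3

3


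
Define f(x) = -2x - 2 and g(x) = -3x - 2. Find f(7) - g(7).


f(7) = -16
g(7) = -23
Difference = 7

7


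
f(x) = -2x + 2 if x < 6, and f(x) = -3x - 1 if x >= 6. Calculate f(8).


8 satisfies x >= 6
f(8) = -25

-25


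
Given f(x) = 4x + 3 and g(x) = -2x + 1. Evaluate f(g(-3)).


g(-3) = 7
f(7) = 31

31


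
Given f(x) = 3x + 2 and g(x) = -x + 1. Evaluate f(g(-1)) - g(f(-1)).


f(g(-1)) = 8
g(f(-1)) = 2
Difference = 6

6


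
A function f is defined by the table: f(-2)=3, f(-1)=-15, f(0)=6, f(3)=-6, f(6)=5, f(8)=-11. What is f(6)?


Reading from the table at x = 6

5


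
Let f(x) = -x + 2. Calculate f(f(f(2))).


f(2) = 0
f(0) = 2
f(2) = 0

0


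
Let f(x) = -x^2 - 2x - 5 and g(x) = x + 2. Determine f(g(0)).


g(0) = 2
f(2) = (-1)*(2)^2 - 2*(2) - 5 = -13

-13


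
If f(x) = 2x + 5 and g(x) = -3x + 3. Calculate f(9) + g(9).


f(9) = 23
g(9) = -24
Sum = -1

-1


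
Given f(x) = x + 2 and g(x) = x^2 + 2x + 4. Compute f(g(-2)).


g(-2) = 4
f(4) = 6

6


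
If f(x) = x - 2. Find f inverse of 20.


Solve x - 2 = 20
x = (20 + 2) / 1 = 22

22
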